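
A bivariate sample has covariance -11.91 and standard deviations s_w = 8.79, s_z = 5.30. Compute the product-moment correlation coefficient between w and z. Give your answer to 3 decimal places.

-0.256

r = Cov(w,z) / (s_w · s_z) = -11.91 / (8.79 × 5.30)
  = -11.91 / 46.5870 ≈ -0.256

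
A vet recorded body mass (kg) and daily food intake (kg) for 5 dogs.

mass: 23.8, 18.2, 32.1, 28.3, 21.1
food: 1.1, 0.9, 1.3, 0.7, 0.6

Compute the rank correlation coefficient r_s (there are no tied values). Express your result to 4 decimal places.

Rank mass: 3, 1, 5, 4, 2
Rank food: 4, 3, 5, 2, 1
d = rank(mass) − rank(food): -1, -2, 0, 2, 1; Σd² = 10
ρ = 1 − 6Σd² / [n(n²−1)] = 1 − 6×10 / (5×24) = 1 − 60/120 ≈ 0.5000

0.5000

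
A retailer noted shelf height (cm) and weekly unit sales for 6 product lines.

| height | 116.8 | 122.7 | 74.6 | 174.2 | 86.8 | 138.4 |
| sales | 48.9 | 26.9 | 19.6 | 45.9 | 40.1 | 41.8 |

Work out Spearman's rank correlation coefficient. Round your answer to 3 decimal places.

Rank height: 3, 4, 1, 6, 2, 5
Rank sales: 6, 2, 1, 5, 3, 4
d = rank(height) − rank(sales): -3, 2, 0, 1, -1, 1; Σd² = 16
ρ = 1 − 6Σd² / [n(n²−1)] = 1 − 6×16 / (6×35) = 1 − 96/210 ≈ 0.543

0.543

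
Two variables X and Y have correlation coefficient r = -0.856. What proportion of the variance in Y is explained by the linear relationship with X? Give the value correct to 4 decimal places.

0.7327

r² = (-0.856)² = 0.7327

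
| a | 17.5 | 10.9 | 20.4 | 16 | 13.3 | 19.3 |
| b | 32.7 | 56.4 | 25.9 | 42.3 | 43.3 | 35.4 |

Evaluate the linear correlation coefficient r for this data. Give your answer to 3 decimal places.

-0.943

n = 6, Σa = 97.4, Σb = 236, Σa² = 1646.6, Σb² = 9838.4, Σab = 3651.28
nΣab − ΣaΣb = 21907.68 − 22986.4 = -1078.72
nΣa² − (Σa)² = 9879.6 − 9486.76 = 392.84; nΣb² − (Σb)² = 59030.4 − 55696 = 3334.4
r = -1078.72 / √(392.84 × 3334.4) = -1078.72 / 1144.5024 ≈ -0.943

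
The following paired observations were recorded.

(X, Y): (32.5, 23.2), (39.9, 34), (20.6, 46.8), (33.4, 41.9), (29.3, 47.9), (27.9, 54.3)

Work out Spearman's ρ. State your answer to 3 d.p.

Rank X: 4, 6, 1, 5, 3, 2
Rank Y: 1, 2, 4, 3, 5, 6
d = rank(X) − rank(Y): 3, 4, -3, 2, -2, -4; Σd² = 58
ρ = 1 − 6Σd² / [n(n²−1)] = 1 − 6×58 / (6×35) = 1 − 348/210 ≈ -0.657

-0.657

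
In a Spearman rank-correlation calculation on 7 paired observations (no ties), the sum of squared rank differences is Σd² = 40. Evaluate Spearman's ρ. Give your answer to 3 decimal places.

ρ = 1 − 6Σd² / [n(n²−1)] = 1 − 6×40 / (7×48)
  = 1 − 240/336 = 1 − 0.7143 ≈ 0.286

0.286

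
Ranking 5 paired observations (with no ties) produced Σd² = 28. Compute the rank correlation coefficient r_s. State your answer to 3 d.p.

ρ = 1 − 6Σd² / [n(n²−1)] = 1 − 6×28 / (5×24)
  = 1 − 168/120 = 1 − 1.4000 ≈ -0.400

-0.400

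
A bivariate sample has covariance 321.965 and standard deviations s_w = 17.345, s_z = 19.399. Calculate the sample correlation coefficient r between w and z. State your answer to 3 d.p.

r = Cov(w,z) / (s_w · s_z) = 321.965 / (17.345 × 19.399)
  = 321.965 / 336.4757 ≈ 0.957

0.957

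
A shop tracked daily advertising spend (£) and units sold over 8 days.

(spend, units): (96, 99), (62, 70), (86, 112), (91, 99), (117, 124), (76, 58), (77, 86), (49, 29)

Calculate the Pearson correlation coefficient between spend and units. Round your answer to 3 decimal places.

0.902

n = 8, Σx = 654, Σy = 677, Σx² = 56532, Σy² = 64023, Σxy = 59444
nΣxy − ΣxΣy = 475552 − 442758 = 32794
nΣx² − (Σx)² = 452256 − 427716 = 24540; nΣy² − (Σy)² = 512184 − 458329 = 53855
r = 32794 / √(24540 × 53855) = 32794 / 36353.8402 ≈ 0.902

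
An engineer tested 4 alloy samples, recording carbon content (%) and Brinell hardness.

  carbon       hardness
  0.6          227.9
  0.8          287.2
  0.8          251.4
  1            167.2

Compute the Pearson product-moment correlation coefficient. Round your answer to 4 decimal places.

n = 4, Σx = 3.2, Σy = 933.7, Σx² = 2.64, Σy² = 225580.05, Σxy = 734.82
nΣxy − ΣxΣy = 2939.28 − 2987.84 = -48.56
nΣx² − (Σx)² = 10.56 − 10.24 = 0.32; nΣy² − (Σy)² = 902320.2 − 871795.69 = 30524.51
r = -48.56 / √(0.32 × 30524.51) = -48.56 / 98.8324 ≈ -0.4913

-0.4913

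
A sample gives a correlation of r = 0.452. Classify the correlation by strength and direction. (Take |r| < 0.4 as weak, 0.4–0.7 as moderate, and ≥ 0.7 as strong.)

r = 0.452 > 0 so the relationship is positive.
|r| = 0.452, which falls in the moderate range.

moderate positive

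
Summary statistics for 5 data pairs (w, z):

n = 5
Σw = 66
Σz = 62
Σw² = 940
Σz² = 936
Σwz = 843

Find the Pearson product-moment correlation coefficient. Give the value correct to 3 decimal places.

r = (nΣwz − ΣwΣz) / √[(nΣw² − (Σw)²)(nΣz² − (Σz)²)]
Numerator: 5×843 − 66×62 = 123
Denominator: √[(4700 − 4356)(4680 − 3844)] = √[344 × 836] = 536.2686
r = 123 / 536.2686 ≈ 0.229

0.229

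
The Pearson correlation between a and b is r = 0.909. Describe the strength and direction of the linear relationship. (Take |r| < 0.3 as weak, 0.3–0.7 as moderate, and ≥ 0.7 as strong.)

strong positive

r = 0.909 > 0 so the relationship is positive.
|r| = 0.909, which falls in the strong range.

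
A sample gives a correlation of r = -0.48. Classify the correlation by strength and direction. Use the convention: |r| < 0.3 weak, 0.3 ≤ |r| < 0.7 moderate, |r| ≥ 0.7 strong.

moderate negative

r = -0.48 < 0 so the relationship is negative.
|r| = 0.48, which falls in the moderate range.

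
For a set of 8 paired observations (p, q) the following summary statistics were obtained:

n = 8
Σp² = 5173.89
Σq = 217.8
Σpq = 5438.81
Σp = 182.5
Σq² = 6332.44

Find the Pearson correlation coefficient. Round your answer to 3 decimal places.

r = (nΣpq − ΣpΣq) / √[(nΣp² − (Σp)²)(nΣq² − (Σq)²)]
Numerator: 8×5438.81 − 182.5×217.8 = 3761.98
Denominator: √[(41391.12 − 33306.25)(50659.52 − 47436.84)] = √[8084.87 × 3222.68] = 5104.4048
r = 3761.98 / 5104.4048 ≈ 0.737

0.737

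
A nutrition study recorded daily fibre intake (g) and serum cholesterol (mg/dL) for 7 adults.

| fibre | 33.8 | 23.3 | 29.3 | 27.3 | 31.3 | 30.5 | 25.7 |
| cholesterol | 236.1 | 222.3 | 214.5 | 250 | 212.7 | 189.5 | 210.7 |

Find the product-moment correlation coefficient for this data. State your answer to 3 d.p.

n = 7, Σx = 201.2, Σy = 1535.8, Σx² = 5859.54, Σy² = 339216.78, Σxy = 44121.87
nΣxy − ΣxΣy = 308853.09 − 309002.96 = -149.87
nΣx² − (Σx)² = 41016.78 − 40481.44 = 535.34; nΣy² − (Σy)² = 2374517.46 − 2358681.64 = 15835.82
r = -149.87 / √(535.34 × 15835.82) = -149.87 / 2911.6229 ≈ -0.051

-0.051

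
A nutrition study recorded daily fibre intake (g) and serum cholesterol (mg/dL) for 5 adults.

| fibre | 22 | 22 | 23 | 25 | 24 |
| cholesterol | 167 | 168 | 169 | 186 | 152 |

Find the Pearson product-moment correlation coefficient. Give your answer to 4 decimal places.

0.3277

n = 5, Σx = 116, Σy = 842, Σx² = 2698, Σy² = 142374, Σxy = 19555
nΣxy − ΣxΣy = 97775 − 97672 = 103
nΣx² − (Σx)² = 13490 − 13456 = 34; nΣy² − (Σy)² = 711870 − 708964 = 2906
r = 103 / √(34 × 2906) = 103 / 314.3310 ≈ 0.3277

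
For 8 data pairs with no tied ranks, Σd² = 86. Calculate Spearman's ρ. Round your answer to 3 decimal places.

-0.024

ρ = 1 − 6Σd² / [n(n²−1)] = 1 − 6×86 / (8×63)
  = 1 − 516/504 = 1 − 1.0238 ≈ -0.024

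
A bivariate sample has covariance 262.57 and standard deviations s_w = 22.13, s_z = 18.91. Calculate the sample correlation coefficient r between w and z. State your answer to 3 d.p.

r = Cov(w,z) / (s_w · s_z) = 262.57 / (22.13 × 18.91)
  = 262.57 / 418.4783 ≈ 0.627

0.627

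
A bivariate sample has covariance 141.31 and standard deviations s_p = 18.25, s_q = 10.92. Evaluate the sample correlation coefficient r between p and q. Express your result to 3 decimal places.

0.709

r = Cov(p,q) / (s_p · s_q) = 141.31 / (18.25 × 10.92)
  = 141.31 / 199.2900 ≈ 0.709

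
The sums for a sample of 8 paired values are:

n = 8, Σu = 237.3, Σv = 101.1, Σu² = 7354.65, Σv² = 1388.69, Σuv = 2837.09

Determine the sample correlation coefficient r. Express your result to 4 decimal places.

r = (nΣuv − ΣuΣv) / √[(nΣu² − (Σu)²)(nΣv² − (Σv)²)]
Numerator: 8×2837.09 − 237.3×101.1 = -1294.31
Denominator: √[(58837.2 − 56311.29)(11109.52 − 10221.21)] = √[2525.91 × 888.31] = 1497.9289
r = -1294.31 / 1497.9289 ≈ -0.8641

-0.8641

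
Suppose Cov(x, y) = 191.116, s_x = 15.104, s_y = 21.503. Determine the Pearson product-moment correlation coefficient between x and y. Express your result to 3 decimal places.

0.588

r = Cov(x,y) / (s_x · s_y) = 191.116 / (15.104 × 21.503)
  = 191.116 / 324.7813 ≈ 0.588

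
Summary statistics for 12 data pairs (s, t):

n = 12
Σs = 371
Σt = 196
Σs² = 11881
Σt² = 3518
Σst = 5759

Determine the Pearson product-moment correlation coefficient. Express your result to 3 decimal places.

r = (nΣst − ΣsΣt) / √[(nΣs² − (Σs)²)(nΣt² − (Σt)²)]
Numerator: 12×5759 − 371×196 = -3608
Denominator: √[(142572 − 137641)(42216 − 38416)] = √[4931 × 3800] = 4328.7181
r = -3608 / 4328.7181 ≈ -0.834

-0.834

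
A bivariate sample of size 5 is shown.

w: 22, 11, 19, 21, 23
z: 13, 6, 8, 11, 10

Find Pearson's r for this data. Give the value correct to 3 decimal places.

n = 5, Σw = 96, Σz = 48, Σw² = 1936, Σz² = 490, Σwz = 965
nΣwz − ΣwΣz = 4825 − 4608 = 217
nΣw² − (Σw)² = 9680 − 9216 = 464; nΣz² − (Σz)² = 2450 − 2304 = 146
r = 217 / √(464 × 146) = 217 / 260.2768 ≈ 0.834

0.834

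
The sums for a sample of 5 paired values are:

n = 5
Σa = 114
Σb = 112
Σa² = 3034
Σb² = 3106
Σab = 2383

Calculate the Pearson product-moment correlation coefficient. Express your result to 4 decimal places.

-0.3348

r = (nΣab − ΣaΣb) / √[(nΣa² − (Σa)²)(nΣb² − (Σb)²)]
Numerator: 5×2383 − 114×112 = -853
Denominator: √[(15170 − 12996)(15530 − 12544)] = √[2174 × 2986] = 2547.8548
r = -853 / 2547.8548 ≈ -0.3348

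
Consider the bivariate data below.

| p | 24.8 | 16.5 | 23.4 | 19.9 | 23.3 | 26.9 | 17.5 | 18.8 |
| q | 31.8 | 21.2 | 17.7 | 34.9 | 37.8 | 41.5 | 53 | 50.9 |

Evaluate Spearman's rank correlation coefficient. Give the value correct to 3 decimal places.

-0.167

Rank p: 7, 1, 6, 4, 5, 8, 2, 3
Rank q: 3, 2, 1, 4, 5, 6, 8, 7
d = rank(p) − rank(q): 4, -1, 5, 0, 0, 2, -6, -4; Σd² = 98
ρ = 1 − 6Σd² / [n(n²−1)] = 1 − 6×98 / (8×63) = 1 − 588/504 ≈ -0.167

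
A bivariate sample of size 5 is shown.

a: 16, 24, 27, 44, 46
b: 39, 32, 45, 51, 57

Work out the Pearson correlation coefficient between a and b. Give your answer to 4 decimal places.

n = 5, Σa = 157, Σb = 224, Σa² = 5613, Σb² = 10420, Σab = 7473
nΣab − ΣaΣb = 37365 − 35168 = 2197
nΣa² − (Σa)² = 28065 − 24649 = 3416; nΣb² − (Σb)² = 52100 − 50176 = 1924
r = 2197 / √(3416 × 1924) = 2197 / 2563.6661 ≈ 0.8570

0.8570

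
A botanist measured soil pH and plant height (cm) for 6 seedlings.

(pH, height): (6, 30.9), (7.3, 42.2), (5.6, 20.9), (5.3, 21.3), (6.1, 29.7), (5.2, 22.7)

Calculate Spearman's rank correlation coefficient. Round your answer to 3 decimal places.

0.714

Rank pH: 4, 6, 3, 2, 5, 1
Rank height: 5, 6, 1, 2, 4, 3
d = rank(pH) − rank(height): -1, 0, 2, 0, 1, -2; Σd² = 10
ρ = 1 − 6Σd² / [n(n²−1)] = 1 − 6×10 / (6×35) = 1 − 60/210 ≈ 0.714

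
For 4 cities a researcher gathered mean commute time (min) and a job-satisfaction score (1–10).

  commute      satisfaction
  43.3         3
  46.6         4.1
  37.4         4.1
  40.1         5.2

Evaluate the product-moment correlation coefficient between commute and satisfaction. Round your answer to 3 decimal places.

-0.328

n = 4, Σx = 167.4, Σy = 16.4, Σx² = 7053.22, Σy² = 69.66, Σxy = 682.82
nΣxy − ΣxΣy = 2731.28 − 2745.36 = -14.08
nΣx² − (Σx)² = 28212.88 − 28022.76 = 190.12; nΣy² − (Σy)² = 278.64 − 268.96 = 9.68
r = -14.08 / √(190.12 × 9.68) = -14.08 / 42.8994 ≈ -0.328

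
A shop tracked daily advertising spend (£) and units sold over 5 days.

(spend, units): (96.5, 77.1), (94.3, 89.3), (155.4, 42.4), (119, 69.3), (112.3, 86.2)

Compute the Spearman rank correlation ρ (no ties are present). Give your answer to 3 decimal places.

-0.900

Rank spend: 2, 1, 5, 4, 3
Rank units: 3, 5, 1, 2, 4
d = rank(spend) − rank(units): -1, -4, 4, 2, -1; Σd² = 38
ρ = 1 − 6Σd² / [n(n²−1)] = 1 − 6×38 / (5×24) = 1 − 228/120 ≈ -0.900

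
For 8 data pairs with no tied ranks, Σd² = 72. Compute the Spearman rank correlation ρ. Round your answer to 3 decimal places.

ρ = 1 − 6Σd² / [n(n²−1)] = 1 − 6×72 / (8×63)
  = 1 − 432/504 = 1 − 0.8571 ≈ 0.143

0.143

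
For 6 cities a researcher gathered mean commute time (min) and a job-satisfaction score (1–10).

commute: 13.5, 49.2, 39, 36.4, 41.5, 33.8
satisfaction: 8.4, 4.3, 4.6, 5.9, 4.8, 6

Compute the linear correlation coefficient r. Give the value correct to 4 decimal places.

n = 6, Σx = 213.4, Σy = 34, Σx² = 8313.54, Σy² = 204.06, Σxy = 1121.12
nΣxy − ΣxΣy = 6726.72 − 7255.6 = -528.88
nΣx² − (Σx)² = 49881.24 − 45539.56 = 4341.68; nΣy² − (Σy)² = 1224.36 − 1156 = 68.36
r = -528.88 / √(4341.68 × 68.36) = -528.88 / 544.7910 ≈ -0.9708

-0.9708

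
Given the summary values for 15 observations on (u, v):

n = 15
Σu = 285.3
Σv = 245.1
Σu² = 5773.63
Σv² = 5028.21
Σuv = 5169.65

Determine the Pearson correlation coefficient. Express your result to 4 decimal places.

0.8520

r = (nΣuv − ΣuΣv) / √[(nΣu² − (Σu)²)(nΣv² − (Σv)²)]
Numerator: 15×5169.65 − 285.3×245.1 = 7617.72
Denominator: √[(86604.45 − 81396.09)(75423.15 − 60074.01)] = √[5208.36 × 15349.14] = 8941.1323
r = 7617.72 / 8941.1323 ≈ 0.8520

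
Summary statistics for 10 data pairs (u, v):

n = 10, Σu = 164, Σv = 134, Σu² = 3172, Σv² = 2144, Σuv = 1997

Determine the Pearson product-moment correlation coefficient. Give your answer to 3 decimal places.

r = (nΣuv − ΣuΣv) / √[(nΣu² − (Σu)²)(nΣv² − (Σv)²)]
Numerator: 10×1997 − 164×134 = -2006
Denominator: √[(31720 − 26896)(21440 − 17956)] = √[4824 × 3484] = 4099.6117
r = -2006 / 4099.6117 ≈ -0.489

-0.489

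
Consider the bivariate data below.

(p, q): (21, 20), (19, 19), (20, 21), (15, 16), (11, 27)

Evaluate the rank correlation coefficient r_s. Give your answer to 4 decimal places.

-0.1000

Rank p: 5, 3, 4, 2, 1
Rank q: 3, 2, 4, 1, 5
d = rank(p) − rank(q): 2, 1, 0, 1, -4; Σd² = 22
ρ = 1 − 6Σd² / [n(n²−1)] = 1 − 6×22 / (5×24) = 1 − 132/120 ≈ -0.1000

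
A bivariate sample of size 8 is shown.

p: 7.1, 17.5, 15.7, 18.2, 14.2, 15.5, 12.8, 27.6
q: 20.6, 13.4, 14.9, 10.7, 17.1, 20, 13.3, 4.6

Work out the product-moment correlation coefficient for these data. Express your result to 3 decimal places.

-0.867

n = 8, Σp = 128.6, Σq = 114.6, Σp² = 2301.88, Σq² = 1830.88, Σpq = 1659.45
nΣpq − ΣpΣq = 13275.6 − 14737.56 = -1461.96
nΣp² − (Σp)² = 18415.04 − 16537.96 = 1877.08; nΣq² − (Σq)² = 14647.04 − 13133.16 = 1513.88
r = -1461.96 / √(1877.08 × 1513.88) = -1461.96 / 1685.7265 ≈ -0.867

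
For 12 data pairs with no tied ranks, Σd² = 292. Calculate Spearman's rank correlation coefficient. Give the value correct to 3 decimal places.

-0.021

ρ = 1 − 6Σd² / [n(n²−1)] = 1 − 6×292 / (12×143)
  = 1 − 1752/1716 = 1 − 1.0210 ≈ -0.021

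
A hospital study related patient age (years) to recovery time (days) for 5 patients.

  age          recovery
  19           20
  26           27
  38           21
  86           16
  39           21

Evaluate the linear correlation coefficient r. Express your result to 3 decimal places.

-0.710

n = 5, Σx = 208, Σy = 105, Σx² = 11398, Σy² = 2267, Σxy = 4075
nΣxy − ΣxΣy = 20375 − 21840 = -1465
nΣx² − (Σx)² = 56990 − 43264 = 13726; nΣy² − (Σy)² = 11335 − 11025 = 310
r = -1465 / √(13726 × 310) = -1465 / 2062.7797 ≈ -0.710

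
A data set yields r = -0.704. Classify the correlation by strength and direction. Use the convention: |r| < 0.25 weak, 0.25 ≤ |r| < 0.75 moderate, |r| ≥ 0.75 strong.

moderate negative

r = -0.704 < 0 so the relationship is negative.
|r| = 0.704, which falls in the moderate range.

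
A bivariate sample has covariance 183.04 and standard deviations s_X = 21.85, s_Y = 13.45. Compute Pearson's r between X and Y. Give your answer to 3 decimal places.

r = Cov(X,Y) / (s_X · s_Y) = 183.04 / (21.85 × 13.45)
  = 183.04 / 293.8825 ≈ 0.623

0.623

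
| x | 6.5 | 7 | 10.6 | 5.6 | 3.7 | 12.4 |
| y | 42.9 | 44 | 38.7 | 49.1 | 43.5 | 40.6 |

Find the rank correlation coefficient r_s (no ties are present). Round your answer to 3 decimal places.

Rank x: 3, 4, 5, 2, 1, 6
Rank y: 3, 5, 1, 6, 4, 2
d = rank(x) − rank(y): 0, -1, 4, -4, -3, 4; Σd² = 58
ρ = 1 − 6Σd² / [n(n²−1)] = 1 − 6×58 / (6×35) = 1 − 348/210 ≈ -0.657

-0.657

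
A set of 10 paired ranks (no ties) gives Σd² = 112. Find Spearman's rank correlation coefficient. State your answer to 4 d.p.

0.3212

ρ = 1 − 6Σd² / [n(n²−1)] = 1 − 6×112 / (10×99)
  = 1 − 672/990 = 1 − 0.67879 ≈ 0.3212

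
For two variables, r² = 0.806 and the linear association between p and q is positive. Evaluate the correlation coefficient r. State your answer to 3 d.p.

0.898

|r| = √0.806 = 0.898
The association is positive, so r = 0.898.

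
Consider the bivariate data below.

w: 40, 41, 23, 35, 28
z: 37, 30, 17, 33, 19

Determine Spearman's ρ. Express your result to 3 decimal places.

0.700

Rank w: 4, 5, 1, 3, 2
Rank z: 5, 3, 1, 4, 2
d = rank(w) − rank(z): -1, 2, 0, -1, 0; Σd² = 6
ρ = 1 − 6Σd² / [n(n²−1)] = 1 − 6×6 / (5×24) = 1 − 36/120 ≈ 0.700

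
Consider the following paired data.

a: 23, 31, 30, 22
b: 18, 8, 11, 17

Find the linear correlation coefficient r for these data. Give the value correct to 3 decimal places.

-0.971

n = 4, Σa = 106, Σb = 54, Σa² = 2874, Σb² = 798, Σab = 1366
nΣab − ΣaΣb = 5464 − 5724 = -260
nΣa² − (Σa)² = 11496 − 11236 = 260; nΣb² − (Σb)² = 3192 − 2916 = 276
r = -260 / √(260 × 276) = -260 / 267.8806 ≈ -0.971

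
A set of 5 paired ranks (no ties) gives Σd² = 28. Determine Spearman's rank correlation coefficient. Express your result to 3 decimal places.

-0.400

ρ = 1 − 6Σd² / [n(n²−1)] = 1 − 6×28 / (5×24)
  = 1 − 168/120 = 1 − 1.4000 ≈ -0.400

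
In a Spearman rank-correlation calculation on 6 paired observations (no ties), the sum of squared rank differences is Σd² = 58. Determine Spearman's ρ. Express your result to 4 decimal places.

-0.6571

ρ = 1 − 6Σd² / [n(n²−1)] = 1 − 6×58 / (6×35)
  = 1 − 348/210 = 1 − 1.65714 ≈ -0.6571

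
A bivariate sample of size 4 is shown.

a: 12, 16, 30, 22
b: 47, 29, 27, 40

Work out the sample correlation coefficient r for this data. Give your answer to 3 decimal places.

-0.641

n = 4, Σa = 80, Σb = 143, Σa² = 1784, Σb² = 5379, Σab = 2718
nΣab − ΣaΣb = 10872 − 11440 = -568
nΣa² − (Σa)² = 7136 − 6400 = 736; nΣb² − (Σb)² = 21516 − 20449 = 1067
r = -568 / √(736 × 1067) = -568 / 886.1783 ≈ -0.641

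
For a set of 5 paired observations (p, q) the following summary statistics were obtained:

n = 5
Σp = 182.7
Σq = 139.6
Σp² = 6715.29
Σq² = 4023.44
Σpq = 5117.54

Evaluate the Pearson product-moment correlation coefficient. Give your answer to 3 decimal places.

r = (nΣpq − ΣpΣq) / √[(nΣp² − (Σp)²)(nΣq² − (Σq)²)]
Numerator: 5×5117.54 − 182.7×139.6 = 82.78
Denominator: √[(33576.45 − 33379.29)(20117.2 − 19488.16)] = √[197.16 × 629.04] = 352.1669
r = 82.78 / 352.1669 ≈ 0.235

0.235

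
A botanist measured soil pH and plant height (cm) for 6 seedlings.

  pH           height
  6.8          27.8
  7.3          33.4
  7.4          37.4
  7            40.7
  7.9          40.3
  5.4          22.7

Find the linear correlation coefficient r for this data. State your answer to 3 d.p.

n = 6, Σx = 41.8, Σy = 202.3, Σx² = 294.86, Σy² = 7083.03, Σxy = 1435.47
nΣxy − ΣxΣy = 8612.82 − 8456.14 = 156.68
nΣx² − (Σx)² = 1769.16 − 1747.24 = 21.92; nΣy² − (Σy)² = 42498.18 − 40925.29 = 1572.89
r = 156.68 / √(21.92 × 1572.89) = 156.68 / 185.6818 ≈ 0.844

0.844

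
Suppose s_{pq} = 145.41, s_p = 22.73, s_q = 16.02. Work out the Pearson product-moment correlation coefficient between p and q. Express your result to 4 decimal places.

0.3993

r = Cov(p,q) / (s_p · s_q) = 145.41 / (22.73 × 16.02)
  = 145.41 / 364.1346 ≈ 0.3993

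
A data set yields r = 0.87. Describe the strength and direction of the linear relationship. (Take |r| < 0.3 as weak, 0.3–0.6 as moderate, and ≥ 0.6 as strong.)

r = 0.87 > 0 so the relationship is positive.
|r| = 0.87, which falls in the strong range.

strong positive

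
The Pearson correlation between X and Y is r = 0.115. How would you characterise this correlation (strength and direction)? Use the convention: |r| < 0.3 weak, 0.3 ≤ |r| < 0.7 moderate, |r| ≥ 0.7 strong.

r = 0.115 > 0 so the relationship is positive.
|r| = 0.115, which falls in the weak range.

weak positive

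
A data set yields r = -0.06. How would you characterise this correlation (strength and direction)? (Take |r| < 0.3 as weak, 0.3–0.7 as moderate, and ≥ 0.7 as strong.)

weak negative

r = -0.06 < 0 so the relationship is negative.
|r| = 0.06, which falls in the weak range.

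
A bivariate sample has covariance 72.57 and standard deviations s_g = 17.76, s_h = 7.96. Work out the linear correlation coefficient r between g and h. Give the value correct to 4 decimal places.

0.5133

r = Cov(g,h) / (s_g · s_h) = 72.57 / (17.76 × 7.96)
  = 72.57 / 141.3696 ≈ 0.5133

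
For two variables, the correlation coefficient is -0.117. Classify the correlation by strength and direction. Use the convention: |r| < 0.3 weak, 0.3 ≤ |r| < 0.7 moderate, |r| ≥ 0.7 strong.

weak negative

r = -0.117 < 0 so the relationship is negative.
|r| = 0.117, which falls in the weak range.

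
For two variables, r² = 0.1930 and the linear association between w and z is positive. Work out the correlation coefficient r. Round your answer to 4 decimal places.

|r| = √0.1930 = 0.4393
The association is positive, so r = 0.4393.

0.4393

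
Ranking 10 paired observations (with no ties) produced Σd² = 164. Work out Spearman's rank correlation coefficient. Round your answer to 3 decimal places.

0.006

ρ = 1 − 6Σd² / [n(n²−1)] = 1 − 6×164 / (10×99)
  = 1 − 984/990 = 1 − 0.9939 ≈ 0.006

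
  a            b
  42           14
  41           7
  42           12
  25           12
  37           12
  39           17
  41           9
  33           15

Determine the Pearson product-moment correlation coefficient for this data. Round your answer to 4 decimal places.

n = 8, Σa = 300, Σb = 98, Σa² = 11494, Σb² = 1272, Σab = 3650
nΣab − ΣaΣb = 29200 − 29400 = -200
nΣa² − (Σa)² = 91952 − 90000 = 1952; nΣb² − (Σb)² = 10176 − 9604 = 572
r = -200 / √(1952 × 572) = -200 / 1056.6665 ≈ -0.1893

-0.1893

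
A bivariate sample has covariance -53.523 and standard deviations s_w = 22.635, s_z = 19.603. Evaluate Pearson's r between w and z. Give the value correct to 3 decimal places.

-0.121

r = Cov(w,z) / (s_w · s_z) = -53.523 / (22.635 × 19.603)
  = -53.523 / 443.7139 ≈ -0.121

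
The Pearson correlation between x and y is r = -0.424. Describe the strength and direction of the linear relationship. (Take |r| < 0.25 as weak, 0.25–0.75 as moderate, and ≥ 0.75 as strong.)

moderate negative

r = -0.424 < 0 so the relationship is negative.
|r| = 0.424, which falls in the moderate range.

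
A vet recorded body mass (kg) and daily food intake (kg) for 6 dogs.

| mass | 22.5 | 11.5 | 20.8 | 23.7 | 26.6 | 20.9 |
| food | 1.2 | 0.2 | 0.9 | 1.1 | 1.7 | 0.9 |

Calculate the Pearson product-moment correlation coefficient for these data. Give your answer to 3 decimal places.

n = 6, Σx = 126, Σy = 6, Σx² = 2777.2, Σy² = 7.2, Σxy = 138.12
nΣxy − ΣxΣy = 828.72 − 756 = 72.72
nΣx² − (Σx)² = 16663.2 − 15876 = 787.2; nΣy² − (Σy)² = 43.2 − 36 = 7.2
r = 72.72 / √(787.2 × 7.2) = 72.72 / 75.2851 ≈ 0.966

0.966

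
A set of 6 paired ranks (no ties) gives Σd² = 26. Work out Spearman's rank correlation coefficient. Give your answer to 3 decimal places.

0.257

ρ = 1 − 6Σd² / [n(n²−1)] = 1 − 6×26 / (6×35)
  = 1 − 156/210 = 1 − 0.7429 ≈ 0.257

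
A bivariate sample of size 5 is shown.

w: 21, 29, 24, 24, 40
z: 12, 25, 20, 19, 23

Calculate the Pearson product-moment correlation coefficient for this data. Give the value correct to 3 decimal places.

0.674

n = 5, Σw = 138, Σz = 99, Σw² = 4034, Σz² = 2059, Σwz = 2833
nΣwz − ΣwΣz = 14165 − 13662 = 503
nΣw² − (Σw)² = 20170 − 19044 = 1126; nΣz² − (Σz)² = 10295 − 9801 = 494
r = 503 / √(1126 × 494) = 503 / 745.8177 ≈ 0.674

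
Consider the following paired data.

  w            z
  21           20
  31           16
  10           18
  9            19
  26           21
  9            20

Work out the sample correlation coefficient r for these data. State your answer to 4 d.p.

-0.2429

n = 6, Σw = 106, Σz = 114, Σw² = 2340, Σz² = 2182, Σwz = 1993
nΣwz − ΣwΣz = 11958 − 12084 = -126
nΣw² − (Σw)² = 14040 − 11236 = 2804; nΣz² − (Σz)² = 13092 − 12996 = 96
r = -126 / √(2804 × 96) = -126 / 518.8295 ≈ -0.2429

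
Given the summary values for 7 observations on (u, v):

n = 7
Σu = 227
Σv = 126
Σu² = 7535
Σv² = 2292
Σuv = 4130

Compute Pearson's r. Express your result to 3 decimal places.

0.681

r = (nΣuv − ΣuΣv) / √[(nΣu² − (Σu)²)(nΣv² − (Σv)²)]
Numerator: 7×4130 − 227×126 = 308
Denominator: √[(52745 − 51529)(16044 − 15876)] = √[1216 × 168] = 451.9823
r = 308 / 451.9823 ≈ 0.681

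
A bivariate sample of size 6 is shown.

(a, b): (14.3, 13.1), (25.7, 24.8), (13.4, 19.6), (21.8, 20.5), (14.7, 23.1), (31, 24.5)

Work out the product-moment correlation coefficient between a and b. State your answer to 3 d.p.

n = 6, Σa = 120.9, Σb = 125.6, Σa² = 2696.87, Σb² = 2724.92, Σab = 2633.3
nΣab − ΣaΣb = 15799.8 − 15185.04 = 614.76
nΣa² − (Σa)² = 16181.22 − 14616.81 = 1564.41; nΣb² − (Σb)² = 16349.52 − 15775.36 = 574.16
r = 614.76 / √(1564.41 × 574.16) = 614.76 / 947.7456 ≈ 0.649

0.649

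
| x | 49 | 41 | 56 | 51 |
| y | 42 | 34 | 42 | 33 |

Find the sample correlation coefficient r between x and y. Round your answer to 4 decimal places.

0.5452

n = 4, Σx = 197, Σy = 151, Σx² = 9819, Σy² = 5773, Σxy = 7487
nΣxy − ΣxΣy = 29948 − 29747 = 201
nΣx² − (Σx)² = 39276 − 38809 = 467; nΣy² − (Σy)² = 23092 − 22801 = 291
r = 201 / √(467 × 291) = 201 / 368.6421 ≈ 0.5452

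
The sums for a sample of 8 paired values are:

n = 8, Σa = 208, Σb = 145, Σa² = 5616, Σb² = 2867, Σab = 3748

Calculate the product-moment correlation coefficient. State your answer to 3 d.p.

-0.099

r = (nΣab − ΣaΣb) / √[(nΣa² − (Σa)²)(nΣb² − (Σb)²)]
Numerator: 8×3748 − 208×145 = -176
Denominator: √[(44928 − 43264)(22936 − 21025)] = √[1664 × 1911] = 1783.2285
r = -176 / 1783.2285 ≈ -0.099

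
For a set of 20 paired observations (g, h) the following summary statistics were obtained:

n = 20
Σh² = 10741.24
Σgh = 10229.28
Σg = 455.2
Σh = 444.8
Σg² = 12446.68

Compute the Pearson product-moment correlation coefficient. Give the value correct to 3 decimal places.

r = (nΣgh − ΣgΣh) / √[(nΣg² − (Σg)²)(nΣh² − (Σh)²)]
Numerator: 20×10229.28 − 455.2×444.8 = 2112.64
Denominator: √[(248933.6 − 207207.04)(214824.8 − 197847.04)] = √[41726.56 × 16977.76] = 26616.2267
r = 2112.64 / 26616.2267 ≈ 0.079

0.079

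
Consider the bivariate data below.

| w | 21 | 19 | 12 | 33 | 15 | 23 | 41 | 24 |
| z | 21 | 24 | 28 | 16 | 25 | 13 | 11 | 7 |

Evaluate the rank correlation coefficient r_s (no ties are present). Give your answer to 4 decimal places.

-0.8810

Rank w: 4, 3, 1, 7, 2, 5, 8, 6
Rank z: 5, 6, 8, 4, 7, 3, 2, 1
d = rank(w) − rank(z): -1, -3, -7, 3, -5, 2, 6, 5; Σd² = 158
ρ = 1 − 6Σd² / [n(n²−1)] = 1 − 6×158 / (8×63) = 1 − 948/504 ≈ -0.8810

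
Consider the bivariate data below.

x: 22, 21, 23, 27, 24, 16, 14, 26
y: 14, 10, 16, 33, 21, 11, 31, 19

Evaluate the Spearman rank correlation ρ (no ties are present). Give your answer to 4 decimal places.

0.4524

Rank x: 4, 3, 5, 8, 6, 2, 1, 7
Rank y: 3, 1, 4, 8, 6, 2, 7, 5
d = rank(x) − rank(y): 1, 2, 1, 0, 0, 0, -6, 2; Σd² = 46
ρ = 1 − 6Σd² / [n(n²−1)] = 1 − 6×46 / (8×63) = 1 − 276/504 ≈ 0.4524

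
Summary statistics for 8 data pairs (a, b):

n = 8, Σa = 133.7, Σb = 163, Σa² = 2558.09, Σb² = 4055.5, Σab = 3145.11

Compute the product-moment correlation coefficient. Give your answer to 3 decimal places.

r = (nΣab − ΣaΣb) / √[(nΣa² − (Σa)²)(nΣb² − (Σb)²)]
Numerator: 8×3145.11 − 133.7×163 = 3367.78
Denominator: √[(20464.72 − 17875.69)(32444 − 26569)] = √[2589.03 × 5875] = 3900.0707
r = 3367.78 / 3900.0707 ≈ 0.864

0.864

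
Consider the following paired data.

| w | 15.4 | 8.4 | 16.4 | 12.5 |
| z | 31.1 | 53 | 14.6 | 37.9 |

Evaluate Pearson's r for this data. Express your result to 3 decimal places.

-0.947

n = 4, Σw = 52.7, Σz = 136.6, Σw² = 732.93, Σz² = 5425.78, Σwz = 1637.33
nΣwz − ΣwΣz = 6549.32 − 7198.82 = -649.5
nΣw² − (Σw)² = 2931.72 − 2777.29 = 154.43; nΣz² − (Σz)² = 21703.12 − 18659.56 = 3043.56
r = -649.5 / √(154.43 × 3043.56) = -649.5 / 685.5778 ≈ -0.947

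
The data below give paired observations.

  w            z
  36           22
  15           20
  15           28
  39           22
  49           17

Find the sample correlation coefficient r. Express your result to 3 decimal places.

-0.630

n = 5, Σw = 154, Σz = 109, Σw² = 5668, Σz² = 2441, Σwz = 3203
nΣwz − ΣwΣz = 16015 − 16786 = -771
nΣw² − (Σw)² = 28340 − 23716 = 4624; nΣz² − (Σz)² = 12205 − 11881 = 324
r = -771 / √(4624 × 324) = -771 / 1224.0000 ≈ -0.630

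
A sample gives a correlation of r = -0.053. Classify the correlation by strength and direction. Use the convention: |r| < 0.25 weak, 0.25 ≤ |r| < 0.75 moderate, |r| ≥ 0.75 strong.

weak negative

r = -0.053 < 0 so the relationship is negative.
|r| = 0.053, which falls in the weak range.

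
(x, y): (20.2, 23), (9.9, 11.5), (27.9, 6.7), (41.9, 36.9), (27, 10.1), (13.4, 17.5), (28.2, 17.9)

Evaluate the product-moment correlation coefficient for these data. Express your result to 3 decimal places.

n = 7, Σx = 168.5, Σy = 123.6, Σx² = 4743.87, Σy² = 2796.42, Σxy = 3323.47
nΣxy − ΣxΣy = 23264.29 − 20826.6 = 2437.69
nΣx² − (Σx)² = 33207.09 − 28392.25 = 4814.84; nΣy² − (Σy)² = 19574.94 − 15276.96 = 4297.98
r = 2437.69 / √(4814.84 × 4297.98) = 2437.69 / 4549.0753 ≈ 0.536

0.536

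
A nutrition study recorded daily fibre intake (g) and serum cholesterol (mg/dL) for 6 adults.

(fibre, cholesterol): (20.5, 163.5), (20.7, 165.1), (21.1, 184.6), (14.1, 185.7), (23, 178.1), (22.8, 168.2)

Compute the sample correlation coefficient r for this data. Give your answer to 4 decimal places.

n = 6, Σx = 122.2, Σy = 1045.2, Σx² = 2541.6, Σy² = 182562.76, Σxy = 21214.01
nΣxy − ΣxΣy = 127284.06 − 127723.44 = -439.38
nΣx² − (Σx)² = 15249.6 − 14932.84 = 316.76; nΣy² − (Σy)² = 1095376.56 − 1092443.04 = 2933.52
r = -439.38 / √(316.76 × 2933.52) = -439.38 / 963.9615 ≈ -0.4558

-0.4558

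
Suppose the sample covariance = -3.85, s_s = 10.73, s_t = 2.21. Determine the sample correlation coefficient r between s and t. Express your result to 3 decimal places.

-0.162

r = Cov(s,t) / (s_s · s_t) = -3.85 / (10.73 × 2.21)
  = -3.85 / 23.7133 ≈ -0.162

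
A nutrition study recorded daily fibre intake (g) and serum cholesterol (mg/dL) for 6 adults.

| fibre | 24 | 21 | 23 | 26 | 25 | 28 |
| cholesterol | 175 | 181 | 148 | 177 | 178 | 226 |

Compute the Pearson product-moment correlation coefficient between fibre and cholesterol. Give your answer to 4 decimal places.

0.6617

n = 6, Σx = 147, Σy = 1085, Σx² = 3631, Σy² = 199379, Σxy = 26785
nΣxy − ΣxΣy = 160710 − 159495 = 1215
nΣx² − (Σx)² = 21786 − 21609 = 177; nΣy² − (Σy)² = 1196274 − 1177225 = 19049
r = 1215 / √(177 × 19049) = 1215 / 1836.2116 ≈ 0.6617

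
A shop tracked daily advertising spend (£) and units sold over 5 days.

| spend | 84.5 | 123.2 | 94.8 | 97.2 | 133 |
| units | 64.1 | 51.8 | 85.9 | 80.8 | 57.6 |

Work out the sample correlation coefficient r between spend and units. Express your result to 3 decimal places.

n = 5, Σx = 532.7, Σy = 340.2, Σx² = 58442.37, Σy² = 24017.26, Σxy = 35456.09
nΣxy − ΣxΣy = 177280.45 − 181224.54 = -3944.09
nΣx² − (Σx)² = 292211.85 − 283769.29 = 8442.56; nΣy² − (Σy)² = 120086.3 − 115736.04 = 4350.26
r = -3944.09 / √(8442.56 × 4350.26) = -3944.09 / 6060.3078 ≈ -0.651

-0.651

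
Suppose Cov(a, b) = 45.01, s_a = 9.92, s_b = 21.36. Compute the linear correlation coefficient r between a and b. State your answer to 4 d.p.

r = Cov(a,b) / (s_a · s_b) = 45.01 / (9.92 × 21.36)
  = 45.01 / 211.8912 ≈ 0.2124

0.2124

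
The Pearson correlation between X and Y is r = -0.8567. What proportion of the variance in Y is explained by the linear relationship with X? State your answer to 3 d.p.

0.734

r² = (-0.8567)² = 0.734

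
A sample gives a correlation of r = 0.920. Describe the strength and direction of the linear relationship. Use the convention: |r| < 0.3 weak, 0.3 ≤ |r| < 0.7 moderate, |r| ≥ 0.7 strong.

strong positive

r = 0.920 > 0 so the relationship is positive.
|r| = 0.920, which falls in the strong range.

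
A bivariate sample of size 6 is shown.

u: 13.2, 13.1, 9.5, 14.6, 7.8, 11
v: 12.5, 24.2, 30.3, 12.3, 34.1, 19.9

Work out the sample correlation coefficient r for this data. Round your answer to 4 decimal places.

-0.8876

n = 6, Σu = 69.2, Σv = 133.3, Σu² = 831.1, Σv² = 3370.09, Σuv = 1434.33
nΣuv − ΣuΣv = 8605.98 − 9224.36 = -618.38
nΣu² − (Σu)² = 4986.6 − 4788.64 = 197.96; nΣv² − (Σv)² = 20220.54 − 17768.89 = 2451.65
r = -618.38 / √(197.96 × 2451.65) = -618.38 / 696.6553 ≈ -0.8876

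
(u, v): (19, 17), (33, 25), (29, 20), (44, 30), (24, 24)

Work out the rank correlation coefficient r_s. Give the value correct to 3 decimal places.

Rank u: 1, 4, 3, 5, 2
Rank v: 1, 4, 2, 5, 3
d = rank(u) − rank(v): 0, 0, 1, 0, -1; Σd² = 2
ρ = 1 − 6Σd² / [n(n²−1)] = 1 − 6×2 / (5×24) = 1 − 12/120 ≈ 0.900

0.900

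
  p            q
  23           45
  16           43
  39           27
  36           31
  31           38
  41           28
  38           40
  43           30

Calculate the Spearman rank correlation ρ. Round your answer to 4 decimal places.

Rank p: 2, 1, 6, 4, 3, 7, 5, 8
Rank q: 8, 7, 1, 4, 5, 2, 6, 3
d = rank(p) − rank(q): -6, -6, 5, 0, -2, 5, -1, 5; Σd² = 152
ρ = 1 − 6Σd² / [n(n²−1)] = 1 − 6×152 / (8×63) = 1 − 912/504 ≈ -0.8095

-0.8095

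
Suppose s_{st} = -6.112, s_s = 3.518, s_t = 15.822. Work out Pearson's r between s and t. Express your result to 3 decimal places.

r = Cov(s,t) / (s_s · s_t) = -6.112 / (3.518 × 15.822)
  = -6.112 / 55.6618 ≈ -0.110

-0.110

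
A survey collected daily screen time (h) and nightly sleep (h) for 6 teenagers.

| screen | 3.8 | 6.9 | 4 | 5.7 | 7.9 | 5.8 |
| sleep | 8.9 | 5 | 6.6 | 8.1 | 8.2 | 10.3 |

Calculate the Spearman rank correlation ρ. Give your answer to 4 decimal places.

Rank screen: 1, 5, 2, 3, 6, 4
Rank sleep: 5, 1, 2, 3, 4, 6
d = rank(screen) − rank(sleep): -4, 4, 0, 0, 2, -2; Σd² = 40
ρ = 1 − 6Σd² / [n(n²−1)] = 1 − 6×40 / (6×35) = 1 − 240/210 ≈ -0.1429

-0.1429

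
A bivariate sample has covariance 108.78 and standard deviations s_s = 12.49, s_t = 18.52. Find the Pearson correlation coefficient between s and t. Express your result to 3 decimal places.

0.470

r = Cov(s,t) / (s_s · s_t) = 108.78 / (12.49 × 18.52)
  = 108.78 / 231.3148 ≈ 0.470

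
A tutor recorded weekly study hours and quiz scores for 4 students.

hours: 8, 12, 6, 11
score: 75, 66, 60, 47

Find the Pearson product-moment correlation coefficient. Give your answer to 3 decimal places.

-0.258

n = 4, Σx = 37, Σy = 248, Σx² = 365, Σy² = 15790, Σxy = 2269
nΣxy − ΣxΣy = 9076 − 9176 = -100
nΣx² − (Σx)² = 1460 − 1369 = 91; nΣy² − (Σy)² = 63160 − 61504 = 1656
r = -100 / √(91 × 1656) = -100 / 388.1958 ≈ -0.258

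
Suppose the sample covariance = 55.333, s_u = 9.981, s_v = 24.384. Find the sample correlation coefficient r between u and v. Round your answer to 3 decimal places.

r = Cov(u,v) / (s_u · s_v) = 55.333 / (9.981 × 24.384)
  = 55.333 / 243.3767 ≈ 0.227

0.227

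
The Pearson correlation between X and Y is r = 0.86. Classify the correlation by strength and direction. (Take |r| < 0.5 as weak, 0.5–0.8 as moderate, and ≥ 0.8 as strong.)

r = 0.86 > 0 so the relationship is positive.
|r| = 0.86, which falls in the strong range.

strong positive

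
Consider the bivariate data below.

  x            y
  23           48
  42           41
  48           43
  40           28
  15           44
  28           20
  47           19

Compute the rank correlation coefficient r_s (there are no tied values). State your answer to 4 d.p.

Rank x: 2, 5, 7, 4, 1, 3, 6
Rank y: 7, 4, 5, 3, 6, 2, 1
d = rank(x) − rank(y): -5, 1, 2, 1, -5, 1, 5; Σd² = 82
ρ = 1 − 6Σd² / [n(n²−1)] = 1 − 6×82 / (7×48) = 1 − 492/336 ≈ -0.4643

-0.4643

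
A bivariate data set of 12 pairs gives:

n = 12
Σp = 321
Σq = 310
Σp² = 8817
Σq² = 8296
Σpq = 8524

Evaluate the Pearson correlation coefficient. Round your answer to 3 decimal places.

r = (nΣpq − ΣpΣq) / √[(nΣp² − (Σp)²)(nΣq² − (Σq)²)]
Numerator: 12×8524 − 321×310 = 2778
Denominator: √[(105804 − 103041)(99552 − 96100)] = √[2763 × 3452] = 3088.3452
r = 2778 / 3088.3452 ≈ 0.900

0.900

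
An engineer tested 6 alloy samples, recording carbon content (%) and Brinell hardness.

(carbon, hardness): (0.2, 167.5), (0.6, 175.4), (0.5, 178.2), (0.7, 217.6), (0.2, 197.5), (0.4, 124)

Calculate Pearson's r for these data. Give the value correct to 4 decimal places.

0.3022

n = 6, Σx = 2.6, Σy = 1060.2, Σx² = 1.34, Σy² = 192308.66, Σxy = 469.26
nΣxy − ΣxΣy = 2815.56 − 2756.52 = 59.04
nΣx² − (Σx)² = 8.04 − 6.76 = 1.28; nΣy² − (Σy)² = 1153851.96 − 1124024.04 = 29827.92
r = 59.04 / √(1.28 × 29827.92) = 59.04 / 195.3964 ≈ 0.3022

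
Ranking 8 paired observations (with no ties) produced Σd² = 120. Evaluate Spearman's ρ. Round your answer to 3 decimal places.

-0.429

ρ = 1 − 6Σd² / [n(n²−1)] = 1 − 6×120 / (8×63)
  = 1 − 720/504 = 1 − 1.4286 ≈ -0.429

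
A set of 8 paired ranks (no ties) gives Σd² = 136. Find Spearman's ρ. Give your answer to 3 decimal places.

ρ = 1 − 6Σd² / [n(n²−1)] = 1 − 6×136 / (8×63)
  = 1 − 816/504 = 1 − 1.6190 ≈ -0.619

-0.619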